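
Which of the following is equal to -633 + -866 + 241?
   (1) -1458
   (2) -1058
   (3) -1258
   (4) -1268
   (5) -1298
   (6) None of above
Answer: 3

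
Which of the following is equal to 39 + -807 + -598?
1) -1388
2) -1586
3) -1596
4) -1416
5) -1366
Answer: 5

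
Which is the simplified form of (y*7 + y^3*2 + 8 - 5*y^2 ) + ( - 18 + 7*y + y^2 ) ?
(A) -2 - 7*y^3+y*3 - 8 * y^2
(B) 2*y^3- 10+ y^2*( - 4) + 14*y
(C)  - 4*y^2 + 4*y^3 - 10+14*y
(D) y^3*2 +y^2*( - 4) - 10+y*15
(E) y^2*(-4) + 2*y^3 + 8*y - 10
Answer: B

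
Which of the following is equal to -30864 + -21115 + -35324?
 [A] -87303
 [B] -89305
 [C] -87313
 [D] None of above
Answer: A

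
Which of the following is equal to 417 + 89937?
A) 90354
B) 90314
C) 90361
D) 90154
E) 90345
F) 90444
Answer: A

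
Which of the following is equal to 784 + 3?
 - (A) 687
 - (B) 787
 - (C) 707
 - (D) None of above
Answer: B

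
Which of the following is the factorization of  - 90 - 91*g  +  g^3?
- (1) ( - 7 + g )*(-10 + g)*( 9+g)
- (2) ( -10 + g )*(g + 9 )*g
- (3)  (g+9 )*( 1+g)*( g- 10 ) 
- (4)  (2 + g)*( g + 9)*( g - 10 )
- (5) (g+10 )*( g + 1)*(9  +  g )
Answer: 3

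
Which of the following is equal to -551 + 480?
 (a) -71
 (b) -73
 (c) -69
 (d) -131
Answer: a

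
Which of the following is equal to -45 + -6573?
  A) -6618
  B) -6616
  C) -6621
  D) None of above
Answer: A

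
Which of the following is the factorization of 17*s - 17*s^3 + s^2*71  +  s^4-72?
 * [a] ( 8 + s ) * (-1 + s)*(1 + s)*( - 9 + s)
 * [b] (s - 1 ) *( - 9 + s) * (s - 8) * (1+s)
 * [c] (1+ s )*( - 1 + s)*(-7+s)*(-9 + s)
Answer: b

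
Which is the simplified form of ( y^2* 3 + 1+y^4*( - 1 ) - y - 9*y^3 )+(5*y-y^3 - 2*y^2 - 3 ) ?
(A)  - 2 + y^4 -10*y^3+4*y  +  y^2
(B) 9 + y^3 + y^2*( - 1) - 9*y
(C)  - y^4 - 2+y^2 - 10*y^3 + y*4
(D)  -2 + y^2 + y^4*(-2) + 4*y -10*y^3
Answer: C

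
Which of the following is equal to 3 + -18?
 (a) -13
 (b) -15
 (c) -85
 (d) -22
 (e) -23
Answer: b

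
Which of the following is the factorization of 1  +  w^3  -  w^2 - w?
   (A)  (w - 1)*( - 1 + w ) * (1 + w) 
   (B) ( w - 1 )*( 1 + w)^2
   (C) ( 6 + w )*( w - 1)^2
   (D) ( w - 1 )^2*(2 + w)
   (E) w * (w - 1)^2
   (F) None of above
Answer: A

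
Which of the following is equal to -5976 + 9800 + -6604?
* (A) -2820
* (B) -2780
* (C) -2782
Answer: B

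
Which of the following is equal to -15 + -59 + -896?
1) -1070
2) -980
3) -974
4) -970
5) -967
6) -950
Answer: 4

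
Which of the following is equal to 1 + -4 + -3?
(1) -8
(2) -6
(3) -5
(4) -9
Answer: 2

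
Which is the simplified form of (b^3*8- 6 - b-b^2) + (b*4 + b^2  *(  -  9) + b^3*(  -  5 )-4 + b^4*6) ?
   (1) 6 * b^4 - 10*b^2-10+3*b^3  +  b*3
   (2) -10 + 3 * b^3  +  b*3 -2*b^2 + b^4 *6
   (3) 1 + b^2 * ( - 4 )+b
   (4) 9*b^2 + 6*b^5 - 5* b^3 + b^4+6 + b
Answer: 1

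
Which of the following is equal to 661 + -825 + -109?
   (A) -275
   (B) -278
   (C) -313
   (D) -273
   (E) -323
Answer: D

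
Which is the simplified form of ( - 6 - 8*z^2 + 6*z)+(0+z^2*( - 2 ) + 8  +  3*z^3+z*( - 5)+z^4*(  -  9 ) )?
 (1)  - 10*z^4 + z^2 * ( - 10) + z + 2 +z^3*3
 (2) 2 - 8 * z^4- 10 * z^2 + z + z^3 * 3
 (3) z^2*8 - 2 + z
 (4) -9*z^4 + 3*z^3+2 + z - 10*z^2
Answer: 4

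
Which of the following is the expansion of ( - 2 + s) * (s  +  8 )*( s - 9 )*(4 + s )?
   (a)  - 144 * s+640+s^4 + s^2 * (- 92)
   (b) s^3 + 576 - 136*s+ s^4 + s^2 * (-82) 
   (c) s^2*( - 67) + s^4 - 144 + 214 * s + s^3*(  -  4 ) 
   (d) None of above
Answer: b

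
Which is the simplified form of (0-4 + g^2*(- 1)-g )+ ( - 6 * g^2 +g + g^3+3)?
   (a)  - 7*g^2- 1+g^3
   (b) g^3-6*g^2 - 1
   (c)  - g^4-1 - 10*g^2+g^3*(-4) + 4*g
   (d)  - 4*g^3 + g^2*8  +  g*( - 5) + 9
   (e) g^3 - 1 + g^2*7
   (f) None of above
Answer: a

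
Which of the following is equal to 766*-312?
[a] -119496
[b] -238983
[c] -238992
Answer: c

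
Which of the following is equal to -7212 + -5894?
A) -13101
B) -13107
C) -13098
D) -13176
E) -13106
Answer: E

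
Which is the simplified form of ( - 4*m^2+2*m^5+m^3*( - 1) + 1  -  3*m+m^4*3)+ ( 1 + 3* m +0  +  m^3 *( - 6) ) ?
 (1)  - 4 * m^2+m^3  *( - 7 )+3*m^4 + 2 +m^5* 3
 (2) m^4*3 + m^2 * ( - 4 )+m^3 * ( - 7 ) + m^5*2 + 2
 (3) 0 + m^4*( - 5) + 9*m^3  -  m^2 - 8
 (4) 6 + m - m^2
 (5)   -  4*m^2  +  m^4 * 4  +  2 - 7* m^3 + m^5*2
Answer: 2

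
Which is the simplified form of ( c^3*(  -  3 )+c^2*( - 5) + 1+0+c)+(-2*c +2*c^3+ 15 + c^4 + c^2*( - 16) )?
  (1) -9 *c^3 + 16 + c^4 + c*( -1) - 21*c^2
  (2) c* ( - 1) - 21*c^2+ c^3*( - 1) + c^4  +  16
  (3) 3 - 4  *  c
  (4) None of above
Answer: 2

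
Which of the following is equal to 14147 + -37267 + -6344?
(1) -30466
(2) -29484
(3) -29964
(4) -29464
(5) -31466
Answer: 4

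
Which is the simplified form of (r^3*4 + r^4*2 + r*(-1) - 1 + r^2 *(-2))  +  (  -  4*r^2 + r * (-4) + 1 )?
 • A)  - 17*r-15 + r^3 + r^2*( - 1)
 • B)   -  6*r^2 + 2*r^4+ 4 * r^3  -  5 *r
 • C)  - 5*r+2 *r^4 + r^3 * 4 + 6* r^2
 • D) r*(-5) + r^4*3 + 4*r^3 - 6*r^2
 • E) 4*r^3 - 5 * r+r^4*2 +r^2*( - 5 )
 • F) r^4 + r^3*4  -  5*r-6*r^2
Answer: B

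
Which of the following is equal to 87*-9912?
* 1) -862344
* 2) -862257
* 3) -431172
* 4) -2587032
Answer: 1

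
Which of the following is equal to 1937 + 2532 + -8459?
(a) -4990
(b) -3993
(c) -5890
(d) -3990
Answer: d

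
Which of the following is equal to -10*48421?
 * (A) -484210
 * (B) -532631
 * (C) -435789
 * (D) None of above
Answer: A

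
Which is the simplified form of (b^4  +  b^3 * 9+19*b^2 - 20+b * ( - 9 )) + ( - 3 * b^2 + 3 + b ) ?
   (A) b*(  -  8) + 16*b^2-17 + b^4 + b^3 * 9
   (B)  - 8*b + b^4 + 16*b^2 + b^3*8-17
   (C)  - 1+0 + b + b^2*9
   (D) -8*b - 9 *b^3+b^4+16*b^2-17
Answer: A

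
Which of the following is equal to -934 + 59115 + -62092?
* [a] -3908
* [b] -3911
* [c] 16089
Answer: b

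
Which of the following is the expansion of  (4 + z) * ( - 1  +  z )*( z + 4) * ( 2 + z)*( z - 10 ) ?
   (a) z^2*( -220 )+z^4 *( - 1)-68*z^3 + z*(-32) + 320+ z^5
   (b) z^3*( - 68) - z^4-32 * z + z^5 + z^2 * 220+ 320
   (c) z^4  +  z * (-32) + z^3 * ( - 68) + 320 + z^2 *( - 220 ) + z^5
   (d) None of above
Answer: a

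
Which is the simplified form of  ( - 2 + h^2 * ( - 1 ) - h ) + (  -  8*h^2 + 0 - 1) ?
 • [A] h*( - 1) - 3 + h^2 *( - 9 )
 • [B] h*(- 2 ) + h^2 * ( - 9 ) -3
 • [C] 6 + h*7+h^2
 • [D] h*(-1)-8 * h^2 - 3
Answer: A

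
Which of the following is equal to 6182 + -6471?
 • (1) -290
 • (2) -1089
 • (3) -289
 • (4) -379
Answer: 3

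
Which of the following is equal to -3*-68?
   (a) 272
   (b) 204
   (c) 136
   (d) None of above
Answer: b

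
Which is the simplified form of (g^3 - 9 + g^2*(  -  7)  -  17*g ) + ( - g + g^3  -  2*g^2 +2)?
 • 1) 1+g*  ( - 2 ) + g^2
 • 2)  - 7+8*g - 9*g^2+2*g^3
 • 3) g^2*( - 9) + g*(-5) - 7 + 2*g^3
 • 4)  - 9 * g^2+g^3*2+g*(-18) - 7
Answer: 4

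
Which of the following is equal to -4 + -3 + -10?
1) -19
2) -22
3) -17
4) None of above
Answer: 3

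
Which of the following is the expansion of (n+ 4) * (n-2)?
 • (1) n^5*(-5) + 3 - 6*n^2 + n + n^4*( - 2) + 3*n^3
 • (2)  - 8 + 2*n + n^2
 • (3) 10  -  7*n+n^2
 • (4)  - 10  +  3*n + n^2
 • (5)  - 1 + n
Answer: 2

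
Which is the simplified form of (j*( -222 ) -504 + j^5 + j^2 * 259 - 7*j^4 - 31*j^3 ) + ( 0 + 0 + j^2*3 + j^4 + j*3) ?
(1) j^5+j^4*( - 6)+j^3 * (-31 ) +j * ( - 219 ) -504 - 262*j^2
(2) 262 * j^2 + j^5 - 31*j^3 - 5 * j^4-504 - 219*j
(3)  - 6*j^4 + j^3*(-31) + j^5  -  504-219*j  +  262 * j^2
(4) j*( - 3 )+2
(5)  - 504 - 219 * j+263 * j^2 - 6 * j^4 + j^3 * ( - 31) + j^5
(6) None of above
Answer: 3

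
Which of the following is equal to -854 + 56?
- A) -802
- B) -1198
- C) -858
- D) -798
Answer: D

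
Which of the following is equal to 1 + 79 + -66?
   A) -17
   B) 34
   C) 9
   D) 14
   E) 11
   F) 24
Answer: D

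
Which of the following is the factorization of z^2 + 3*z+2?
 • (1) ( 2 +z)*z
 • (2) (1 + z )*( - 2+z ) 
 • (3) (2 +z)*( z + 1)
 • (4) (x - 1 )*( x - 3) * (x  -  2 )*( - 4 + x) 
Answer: 3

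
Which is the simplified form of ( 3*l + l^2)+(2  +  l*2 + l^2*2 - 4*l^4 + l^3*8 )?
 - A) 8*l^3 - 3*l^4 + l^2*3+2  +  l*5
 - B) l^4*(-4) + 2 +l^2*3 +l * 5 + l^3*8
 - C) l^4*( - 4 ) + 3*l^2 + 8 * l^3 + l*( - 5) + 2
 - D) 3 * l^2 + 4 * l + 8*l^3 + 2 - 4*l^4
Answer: B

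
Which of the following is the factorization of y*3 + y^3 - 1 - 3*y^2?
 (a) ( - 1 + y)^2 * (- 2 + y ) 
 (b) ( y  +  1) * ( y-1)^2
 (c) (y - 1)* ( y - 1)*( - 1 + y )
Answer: c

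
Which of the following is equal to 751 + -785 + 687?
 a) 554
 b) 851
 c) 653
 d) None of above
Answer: c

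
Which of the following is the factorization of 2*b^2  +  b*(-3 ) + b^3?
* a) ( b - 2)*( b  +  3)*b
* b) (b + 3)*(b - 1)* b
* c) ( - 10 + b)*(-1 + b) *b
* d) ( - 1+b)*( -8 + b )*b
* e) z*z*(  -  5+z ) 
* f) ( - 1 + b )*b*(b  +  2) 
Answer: b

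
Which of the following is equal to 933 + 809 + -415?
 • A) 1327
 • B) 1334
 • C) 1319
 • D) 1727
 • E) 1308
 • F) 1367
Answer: A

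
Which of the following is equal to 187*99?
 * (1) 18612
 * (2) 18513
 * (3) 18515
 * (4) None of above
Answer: 2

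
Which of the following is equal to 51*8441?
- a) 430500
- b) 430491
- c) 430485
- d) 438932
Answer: b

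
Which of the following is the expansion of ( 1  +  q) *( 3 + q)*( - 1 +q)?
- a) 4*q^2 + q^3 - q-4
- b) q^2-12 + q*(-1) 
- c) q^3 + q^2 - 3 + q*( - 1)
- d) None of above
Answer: d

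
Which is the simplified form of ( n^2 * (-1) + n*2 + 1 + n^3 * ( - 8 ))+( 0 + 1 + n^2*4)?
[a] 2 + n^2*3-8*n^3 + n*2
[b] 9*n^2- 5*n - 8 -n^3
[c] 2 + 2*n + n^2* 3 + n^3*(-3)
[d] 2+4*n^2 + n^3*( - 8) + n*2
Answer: a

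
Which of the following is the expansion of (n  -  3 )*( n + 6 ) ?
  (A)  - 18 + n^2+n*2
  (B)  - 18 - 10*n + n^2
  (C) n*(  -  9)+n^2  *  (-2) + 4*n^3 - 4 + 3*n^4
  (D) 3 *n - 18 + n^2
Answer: D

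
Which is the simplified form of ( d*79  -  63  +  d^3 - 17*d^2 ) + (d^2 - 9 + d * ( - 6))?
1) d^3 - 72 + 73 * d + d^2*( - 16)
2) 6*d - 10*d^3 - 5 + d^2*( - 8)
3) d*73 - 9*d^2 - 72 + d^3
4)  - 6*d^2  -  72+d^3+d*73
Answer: 1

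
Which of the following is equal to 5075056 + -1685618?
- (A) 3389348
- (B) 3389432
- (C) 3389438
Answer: C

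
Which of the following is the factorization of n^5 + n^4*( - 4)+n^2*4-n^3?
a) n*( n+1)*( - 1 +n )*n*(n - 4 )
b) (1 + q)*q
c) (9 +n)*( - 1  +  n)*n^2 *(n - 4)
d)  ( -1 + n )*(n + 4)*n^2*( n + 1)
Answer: a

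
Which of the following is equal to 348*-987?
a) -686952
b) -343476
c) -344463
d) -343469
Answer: b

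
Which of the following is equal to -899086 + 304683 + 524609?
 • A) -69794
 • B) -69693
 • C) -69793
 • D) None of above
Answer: A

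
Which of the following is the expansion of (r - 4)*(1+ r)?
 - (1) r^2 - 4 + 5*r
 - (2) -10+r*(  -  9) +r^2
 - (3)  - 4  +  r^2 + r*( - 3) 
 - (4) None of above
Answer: 3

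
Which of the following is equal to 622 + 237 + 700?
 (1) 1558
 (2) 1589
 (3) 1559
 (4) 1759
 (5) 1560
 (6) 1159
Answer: 3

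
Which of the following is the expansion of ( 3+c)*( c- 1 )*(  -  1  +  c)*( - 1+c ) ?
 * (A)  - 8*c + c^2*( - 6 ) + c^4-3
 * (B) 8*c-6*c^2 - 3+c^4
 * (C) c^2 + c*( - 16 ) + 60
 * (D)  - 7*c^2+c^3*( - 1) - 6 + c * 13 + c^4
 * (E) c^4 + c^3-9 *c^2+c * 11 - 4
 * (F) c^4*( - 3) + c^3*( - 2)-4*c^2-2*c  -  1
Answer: B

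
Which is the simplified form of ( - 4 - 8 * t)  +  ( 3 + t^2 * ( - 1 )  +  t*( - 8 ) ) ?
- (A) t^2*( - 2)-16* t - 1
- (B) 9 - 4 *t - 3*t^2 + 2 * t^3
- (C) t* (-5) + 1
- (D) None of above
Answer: D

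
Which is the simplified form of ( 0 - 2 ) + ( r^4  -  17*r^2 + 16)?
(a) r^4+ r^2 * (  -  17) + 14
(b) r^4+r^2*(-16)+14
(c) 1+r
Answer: a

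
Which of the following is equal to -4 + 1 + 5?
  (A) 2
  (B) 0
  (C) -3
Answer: A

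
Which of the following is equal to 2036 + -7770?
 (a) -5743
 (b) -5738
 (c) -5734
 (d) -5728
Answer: c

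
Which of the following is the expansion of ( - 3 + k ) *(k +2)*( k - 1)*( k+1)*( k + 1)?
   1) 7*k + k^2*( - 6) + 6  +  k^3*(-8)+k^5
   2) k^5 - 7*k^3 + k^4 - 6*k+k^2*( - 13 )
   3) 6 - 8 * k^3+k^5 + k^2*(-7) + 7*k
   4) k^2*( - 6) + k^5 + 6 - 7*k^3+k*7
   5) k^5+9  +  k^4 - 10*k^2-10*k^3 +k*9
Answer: 1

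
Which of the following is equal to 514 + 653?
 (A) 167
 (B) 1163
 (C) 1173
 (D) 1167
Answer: D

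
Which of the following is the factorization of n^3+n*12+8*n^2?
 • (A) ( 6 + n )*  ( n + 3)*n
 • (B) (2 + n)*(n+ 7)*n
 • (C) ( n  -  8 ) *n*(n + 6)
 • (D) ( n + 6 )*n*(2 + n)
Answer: D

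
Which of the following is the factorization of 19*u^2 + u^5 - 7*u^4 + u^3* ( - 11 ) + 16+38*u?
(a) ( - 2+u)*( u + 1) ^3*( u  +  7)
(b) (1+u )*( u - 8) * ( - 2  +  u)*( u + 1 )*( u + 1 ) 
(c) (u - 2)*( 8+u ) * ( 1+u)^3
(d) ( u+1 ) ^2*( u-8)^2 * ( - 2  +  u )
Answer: b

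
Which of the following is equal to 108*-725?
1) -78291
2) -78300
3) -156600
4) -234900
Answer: 2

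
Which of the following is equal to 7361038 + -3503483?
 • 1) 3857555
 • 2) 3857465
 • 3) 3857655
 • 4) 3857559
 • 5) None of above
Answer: 1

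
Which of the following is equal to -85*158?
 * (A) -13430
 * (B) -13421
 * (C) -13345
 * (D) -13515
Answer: A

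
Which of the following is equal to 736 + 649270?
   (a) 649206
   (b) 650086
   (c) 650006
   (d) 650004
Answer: c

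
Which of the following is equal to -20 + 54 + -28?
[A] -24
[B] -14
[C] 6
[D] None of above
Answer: C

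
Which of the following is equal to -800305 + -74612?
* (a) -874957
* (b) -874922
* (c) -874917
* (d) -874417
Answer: c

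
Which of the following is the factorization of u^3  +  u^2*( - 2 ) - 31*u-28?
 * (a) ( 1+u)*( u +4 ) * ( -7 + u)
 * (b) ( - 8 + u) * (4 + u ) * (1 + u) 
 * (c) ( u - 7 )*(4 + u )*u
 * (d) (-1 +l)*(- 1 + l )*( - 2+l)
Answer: a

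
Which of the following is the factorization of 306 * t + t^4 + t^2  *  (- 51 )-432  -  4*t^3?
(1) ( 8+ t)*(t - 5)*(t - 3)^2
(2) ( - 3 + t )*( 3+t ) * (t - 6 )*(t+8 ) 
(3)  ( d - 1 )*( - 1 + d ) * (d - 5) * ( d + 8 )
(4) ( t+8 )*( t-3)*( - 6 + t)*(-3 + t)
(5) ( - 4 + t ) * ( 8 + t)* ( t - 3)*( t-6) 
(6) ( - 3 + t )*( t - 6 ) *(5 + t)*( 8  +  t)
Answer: 4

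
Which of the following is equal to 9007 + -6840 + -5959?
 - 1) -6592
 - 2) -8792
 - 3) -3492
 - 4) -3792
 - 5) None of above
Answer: 4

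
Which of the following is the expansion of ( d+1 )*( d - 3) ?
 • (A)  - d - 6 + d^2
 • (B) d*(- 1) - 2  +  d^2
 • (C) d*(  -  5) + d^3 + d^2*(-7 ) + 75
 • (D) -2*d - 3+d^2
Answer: D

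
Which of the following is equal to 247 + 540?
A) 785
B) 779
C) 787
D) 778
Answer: C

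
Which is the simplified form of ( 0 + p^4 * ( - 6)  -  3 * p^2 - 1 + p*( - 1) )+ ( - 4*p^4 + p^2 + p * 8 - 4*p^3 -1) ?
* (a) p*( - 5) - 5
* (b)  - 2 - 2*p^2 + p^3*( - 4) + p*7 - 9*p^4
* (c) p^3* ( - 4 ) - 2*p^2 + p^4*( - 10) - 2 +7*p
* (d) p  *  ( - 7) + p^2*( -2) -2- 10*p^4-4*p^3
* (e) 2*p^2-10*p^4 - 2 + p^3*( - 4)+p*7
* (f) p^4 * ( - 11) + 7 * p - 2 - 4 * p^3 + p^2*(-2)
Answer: c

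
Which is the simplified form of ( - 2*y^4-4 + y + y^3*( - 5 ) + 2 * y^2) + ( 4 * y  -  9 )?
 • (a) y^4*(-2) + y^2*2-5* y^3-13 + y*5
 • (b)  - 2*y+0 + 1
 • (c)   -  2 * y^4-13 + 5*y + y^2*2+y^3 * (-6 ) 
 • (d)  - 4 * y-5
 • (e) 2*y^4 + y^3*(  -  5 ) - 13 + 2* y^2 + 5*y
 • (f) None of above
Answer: a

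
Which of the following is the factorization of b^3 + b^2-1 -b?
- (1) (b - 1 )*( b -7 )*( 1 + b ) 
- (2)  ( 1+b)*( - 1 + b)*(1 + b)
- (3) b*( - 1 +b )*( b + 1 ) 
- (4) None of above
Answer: 2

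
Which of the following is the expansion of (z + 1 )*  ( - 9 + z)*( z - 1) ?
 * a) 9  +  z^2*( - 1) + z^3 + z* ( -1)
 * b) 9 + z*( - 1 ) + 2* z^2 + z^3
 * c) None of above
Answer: c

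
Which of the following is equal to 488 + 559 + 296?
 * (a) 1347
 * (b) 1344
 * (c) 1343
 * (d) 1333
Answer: c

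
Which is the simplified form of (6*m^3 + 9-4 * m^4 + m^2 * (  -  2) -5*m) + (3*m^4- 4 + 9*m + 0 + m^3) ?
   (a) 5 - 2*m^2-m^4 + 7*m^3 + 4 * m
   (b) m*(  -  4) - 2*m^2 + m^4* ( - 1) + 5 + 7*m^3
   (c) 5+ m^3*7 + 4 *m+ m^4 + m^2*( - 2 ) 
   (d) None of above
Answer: a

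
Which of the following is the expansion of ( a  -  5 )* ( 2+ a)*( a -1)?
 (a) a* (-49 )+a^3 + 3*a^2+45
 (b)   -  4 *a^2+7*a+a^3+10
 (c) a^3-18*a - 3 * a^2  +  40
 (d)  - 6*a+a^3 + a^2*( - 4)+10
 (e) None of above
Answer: e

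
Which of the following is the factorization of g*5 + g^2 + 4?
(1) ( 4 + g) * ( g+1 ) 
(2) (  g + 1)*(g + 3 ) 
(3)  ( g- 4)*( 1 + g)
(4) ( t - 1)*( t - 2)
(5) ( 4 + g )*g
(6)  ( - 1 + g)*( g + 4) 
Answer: 1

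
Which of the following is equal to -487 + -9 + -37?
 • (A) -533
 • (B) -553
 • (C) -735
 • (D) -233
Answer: A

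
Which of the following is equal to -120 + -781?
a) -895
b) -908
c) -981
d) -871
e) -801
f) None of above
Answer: f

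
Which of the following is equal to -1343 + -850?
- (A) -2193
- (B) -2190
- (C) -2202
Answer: A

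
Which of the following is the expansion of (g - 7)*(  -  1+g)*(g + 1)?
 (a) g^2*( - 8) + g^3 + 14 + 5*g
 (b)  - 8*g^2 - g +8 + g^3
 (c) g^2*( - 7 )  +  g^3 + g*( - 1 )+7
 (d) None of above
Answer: c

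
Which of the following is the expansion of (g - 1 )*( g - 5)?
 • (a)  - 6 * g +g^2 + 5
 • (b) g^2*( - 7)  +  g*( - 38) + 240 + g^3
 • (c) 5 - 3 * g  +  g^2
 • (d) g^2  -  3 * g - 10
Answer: a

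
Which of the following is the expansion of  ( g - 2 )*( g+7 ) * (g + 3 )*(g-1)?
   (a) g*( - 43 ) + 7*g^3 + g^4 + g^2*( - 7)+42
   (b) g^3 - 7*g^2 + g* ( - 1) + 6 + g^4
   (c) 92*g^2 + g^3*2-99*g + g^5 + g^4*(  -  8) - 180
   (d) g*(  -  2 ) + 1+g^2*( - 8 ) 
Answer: a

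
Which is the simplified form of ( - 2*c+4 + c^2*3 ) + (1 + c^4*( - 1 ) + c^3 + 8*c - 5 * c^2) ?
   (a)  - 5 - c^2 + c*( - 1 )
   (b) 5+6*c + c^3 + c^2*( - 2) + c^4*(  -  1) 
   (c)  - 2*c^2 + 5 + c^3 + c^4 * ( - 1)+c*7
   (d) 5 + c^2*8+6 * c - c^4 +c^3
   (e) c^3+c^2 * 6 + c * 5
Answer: b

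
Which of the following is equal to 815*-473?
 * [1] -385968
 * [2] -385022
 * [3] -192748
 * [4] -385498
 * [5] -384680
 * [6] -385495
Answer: 6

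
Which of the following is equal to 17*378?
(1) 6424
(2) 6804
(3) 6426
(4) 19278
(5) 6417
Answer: 3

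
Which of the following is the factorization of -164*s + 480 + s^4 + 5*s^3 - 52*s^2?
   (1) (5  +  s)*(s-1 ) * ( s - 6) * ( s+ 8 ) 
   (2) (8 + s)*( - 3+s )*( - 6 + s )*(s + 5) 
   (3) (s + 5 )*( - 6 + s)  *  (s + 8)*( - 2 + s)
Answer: 3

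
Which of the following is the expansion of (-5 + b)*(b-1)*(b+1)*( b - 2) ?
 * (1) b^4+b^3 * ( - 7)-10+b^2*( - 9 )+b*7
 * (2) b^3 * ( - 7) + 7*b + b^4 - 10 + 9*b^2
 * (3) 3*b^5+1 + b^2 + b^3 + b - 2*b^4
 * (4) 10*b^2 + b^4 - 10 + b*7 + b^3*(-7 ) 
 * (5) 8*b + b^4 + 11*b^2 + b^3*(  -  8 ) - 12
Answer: 2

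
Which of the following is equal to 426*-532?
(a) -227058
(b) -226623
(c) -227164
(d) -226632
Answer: d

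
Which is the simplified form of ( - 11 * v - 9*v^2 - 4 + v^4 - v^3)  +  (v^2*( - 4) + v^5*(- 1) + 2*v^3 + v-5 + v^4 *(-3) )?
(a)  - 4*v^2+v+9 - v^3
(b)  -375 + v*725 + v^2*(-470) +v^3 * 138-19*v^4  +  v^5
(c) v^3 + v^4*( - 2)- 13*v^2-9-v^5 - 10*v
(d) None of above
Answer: c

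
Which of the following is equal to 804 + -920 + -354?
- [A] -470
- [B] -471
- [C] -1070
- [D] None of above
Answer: A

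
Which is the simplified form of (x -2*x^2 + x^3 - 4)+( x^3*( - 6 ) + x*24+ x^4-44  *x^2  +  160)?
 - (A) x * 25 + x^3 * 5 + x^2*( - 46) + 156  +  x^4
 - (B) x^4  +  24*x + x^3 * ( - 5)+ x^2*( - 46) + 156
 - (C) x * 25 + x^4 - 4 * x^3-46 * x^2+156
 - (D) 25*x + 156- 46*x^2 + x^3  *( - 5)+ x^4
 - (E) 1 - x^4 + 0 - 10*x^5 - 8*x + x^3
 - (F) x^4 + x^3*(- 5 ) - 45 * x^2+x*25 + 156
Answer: D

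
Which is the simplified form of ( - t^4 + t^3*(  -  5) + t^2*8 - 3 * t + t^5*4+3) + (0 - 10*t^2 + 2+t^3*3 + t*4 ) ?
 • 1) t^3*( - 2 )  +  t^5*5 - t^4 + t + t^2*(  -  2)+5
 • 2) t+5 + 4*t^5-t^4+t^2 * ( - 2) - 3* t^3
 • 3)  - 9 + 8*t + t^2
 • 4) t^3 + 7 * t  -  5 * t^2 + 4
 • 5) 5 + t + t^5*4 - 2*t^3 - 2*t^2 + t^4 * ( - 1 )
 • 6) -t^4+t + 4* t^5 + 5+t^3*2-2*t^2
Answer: 5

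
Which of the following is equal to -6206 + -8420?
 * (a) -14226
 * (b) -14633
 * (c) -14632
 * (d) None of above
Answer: d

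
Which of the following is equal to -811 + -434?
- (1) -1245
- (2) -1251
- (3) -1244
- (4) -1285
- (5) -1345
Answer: 1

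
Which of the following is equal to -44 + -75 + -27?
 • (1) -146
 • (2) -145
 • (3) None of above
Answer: 1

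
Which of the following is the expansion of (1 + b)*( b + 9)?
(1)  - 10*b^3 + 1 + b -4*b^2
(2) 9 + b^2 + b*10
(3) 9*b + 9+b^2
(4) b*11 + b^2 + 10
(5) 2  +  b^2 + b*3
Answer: 2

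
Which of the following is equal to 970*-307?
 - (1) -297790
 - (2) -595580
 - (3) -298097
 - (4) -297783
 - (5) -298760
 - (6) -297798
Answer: 1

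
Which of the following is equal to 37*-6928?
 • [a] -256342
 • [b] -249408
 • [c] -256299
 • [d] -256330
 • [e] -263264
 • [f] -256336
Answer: f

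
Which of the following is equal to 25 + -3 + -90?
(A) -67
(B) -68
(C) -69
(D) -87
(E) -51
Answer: B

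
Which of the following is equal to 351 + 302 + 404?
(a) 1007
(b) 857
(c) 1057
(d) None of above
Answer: c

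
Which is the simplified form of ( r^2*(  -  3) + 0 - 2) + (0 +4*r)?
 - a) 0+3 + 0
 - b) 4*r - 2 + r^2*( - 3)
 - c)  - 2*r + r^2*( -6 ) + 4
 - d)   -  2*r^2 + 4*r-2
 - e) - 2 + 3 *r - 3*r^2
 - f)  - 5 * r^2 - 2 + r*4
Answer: b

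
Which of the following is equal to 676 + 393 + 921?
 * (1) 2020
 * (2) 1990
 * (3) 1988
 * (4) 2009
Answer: 2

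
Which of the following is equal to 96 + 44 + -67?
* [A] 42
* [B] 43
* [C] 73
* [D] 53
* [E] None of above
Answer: C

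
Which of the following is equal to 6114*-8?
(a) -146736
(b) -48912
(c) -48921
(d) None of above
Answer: b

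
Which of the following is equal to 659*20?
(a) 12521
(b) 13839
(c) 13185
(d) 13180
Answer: d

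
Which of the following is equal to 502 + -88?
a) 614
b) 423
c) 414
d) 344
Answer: c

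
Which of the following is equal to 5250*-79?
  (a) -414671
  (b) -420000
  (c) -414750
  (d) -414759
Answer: c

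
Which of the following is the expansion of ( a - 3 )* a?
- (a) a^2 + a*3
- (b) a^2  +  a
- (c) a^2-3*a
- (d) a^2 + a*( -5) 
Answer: c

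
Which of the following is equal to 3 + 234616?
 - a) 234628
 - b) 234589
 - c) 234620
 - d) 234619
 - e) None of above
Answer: d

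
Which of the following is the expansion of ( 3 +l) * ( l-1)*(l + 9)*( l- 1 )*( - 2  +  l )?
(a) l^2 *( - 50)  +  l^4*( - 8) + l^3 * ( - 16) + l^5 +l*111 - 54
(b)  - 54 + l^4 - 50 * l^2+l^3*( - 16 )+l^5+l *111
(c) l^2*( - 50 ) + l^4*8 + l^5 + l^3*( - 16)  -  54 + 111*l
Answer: c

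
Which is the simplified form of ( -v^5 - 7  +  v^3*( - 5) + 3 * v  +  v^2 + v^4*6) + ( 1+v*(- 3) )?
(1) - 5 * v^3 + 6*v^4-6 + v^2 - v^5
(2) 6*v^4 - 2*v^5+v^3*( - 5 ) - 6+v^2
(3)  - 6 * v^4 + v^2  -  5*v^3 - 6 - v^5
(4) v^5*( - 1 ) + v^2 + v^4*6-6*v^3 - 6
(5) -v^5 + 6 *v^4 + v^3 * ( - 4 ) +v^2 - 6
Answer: 1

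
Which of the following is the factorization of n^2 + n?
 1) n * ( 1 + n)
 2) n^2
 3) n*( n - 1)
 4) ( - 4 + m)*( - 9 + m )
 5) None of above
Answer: 1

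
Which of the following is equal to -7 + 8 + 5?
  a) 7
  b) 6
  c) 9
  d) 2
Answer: b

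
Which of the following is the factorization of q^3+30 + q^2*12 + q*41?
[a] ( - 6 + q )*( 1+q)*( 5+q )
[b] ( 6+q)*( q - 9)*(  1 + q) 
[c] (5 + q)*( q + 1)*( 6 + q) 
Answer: c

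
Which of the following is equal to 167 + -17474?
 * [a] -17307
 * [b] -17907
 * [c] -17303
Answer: a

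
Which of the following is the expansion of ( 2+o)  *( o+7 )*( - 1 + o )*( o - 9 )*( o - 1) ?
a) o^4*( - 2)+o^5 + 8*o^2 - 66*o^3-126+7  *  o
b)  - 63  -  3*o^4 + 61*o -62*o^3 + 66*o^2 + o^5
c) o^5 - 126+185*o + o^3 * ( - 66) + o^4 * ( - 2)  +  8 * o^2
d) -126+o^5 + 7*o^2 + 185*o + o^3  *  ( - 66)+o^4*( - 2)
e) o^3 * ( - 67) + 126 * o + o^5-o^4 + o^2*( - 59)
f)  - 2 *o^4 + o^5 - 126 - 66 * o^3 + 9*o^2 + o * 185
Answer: c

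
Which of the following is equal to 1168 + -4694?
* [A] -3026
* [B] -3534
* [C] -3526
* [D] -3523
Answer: C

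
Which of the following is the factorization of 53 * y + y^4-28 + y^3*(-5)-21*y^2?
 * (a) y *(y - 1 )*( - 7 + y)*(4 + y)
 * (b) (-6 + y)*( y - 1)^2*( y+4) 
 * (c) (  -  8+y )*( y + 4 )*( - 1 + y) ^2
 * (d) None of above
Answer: d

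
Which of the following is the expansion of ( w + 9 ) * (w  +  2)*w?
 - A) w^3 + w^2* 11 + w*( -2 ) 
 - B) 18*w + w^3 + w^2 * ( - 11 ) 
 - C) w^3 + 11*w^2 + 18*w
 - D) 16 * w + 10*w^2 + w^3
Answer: C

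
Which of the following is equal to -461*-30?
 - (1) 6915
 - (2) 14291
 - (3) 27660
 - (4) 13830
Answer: 4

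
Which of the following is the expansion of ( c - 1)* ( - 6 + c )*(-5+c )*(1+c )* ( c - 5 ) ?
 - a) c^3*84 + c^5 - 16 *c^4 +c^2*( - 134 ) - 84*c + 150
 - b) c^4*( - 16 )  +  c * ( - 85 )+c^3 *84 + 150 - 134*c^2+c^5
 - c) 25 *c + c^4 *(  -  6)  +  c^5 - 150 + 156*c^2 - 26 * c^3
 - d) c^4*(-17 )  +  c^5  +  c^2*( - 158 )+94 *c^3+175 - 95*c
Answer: b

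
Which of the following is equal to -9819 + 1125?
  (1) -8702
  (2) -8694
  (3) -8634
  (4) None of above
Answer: 2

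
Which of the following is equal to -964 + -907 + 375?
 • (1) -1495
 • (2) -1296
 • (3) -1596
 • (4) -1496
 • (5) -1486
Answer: 4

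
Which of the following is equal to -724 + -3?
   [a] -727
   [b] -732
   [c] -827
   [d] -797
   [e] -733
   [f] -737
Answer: a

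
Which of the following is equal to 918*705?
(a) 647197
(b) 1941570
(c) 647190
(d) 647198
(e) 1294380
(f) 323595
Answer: c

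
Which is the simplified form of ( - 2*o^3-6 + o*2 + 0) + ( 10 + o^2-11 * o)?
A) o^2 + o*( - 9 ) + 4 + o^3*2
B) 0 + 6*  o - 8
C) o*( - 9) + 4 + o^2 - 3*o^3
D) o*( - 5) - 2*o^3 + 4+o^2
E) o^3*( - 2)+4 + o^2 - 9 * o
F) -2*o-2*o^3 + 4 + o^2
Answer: E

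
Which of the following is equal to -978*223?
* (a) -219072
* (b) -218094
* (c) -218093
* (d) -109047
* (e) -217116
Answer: b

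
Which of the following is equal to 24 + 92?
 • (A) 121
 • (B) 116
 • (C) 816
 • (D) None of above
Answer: B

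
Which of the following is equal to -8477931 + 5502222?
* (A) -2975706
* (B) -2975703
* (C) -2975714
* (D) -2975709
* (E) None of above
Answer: D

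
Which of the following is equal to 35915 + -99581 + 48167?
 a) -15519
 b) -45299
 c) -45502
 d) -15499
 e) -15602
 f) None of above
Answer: d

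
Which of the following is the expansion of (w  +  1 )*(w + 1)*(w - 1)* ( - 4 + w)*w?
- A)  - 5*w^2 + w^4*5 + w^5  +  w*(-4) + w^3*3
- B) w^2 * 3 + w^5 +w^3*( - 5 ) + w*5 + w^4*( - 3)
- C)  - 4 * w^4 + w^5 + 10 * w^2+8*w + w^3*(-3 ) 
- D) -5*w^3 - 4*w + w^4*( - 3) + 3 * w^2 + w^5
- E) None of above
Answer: E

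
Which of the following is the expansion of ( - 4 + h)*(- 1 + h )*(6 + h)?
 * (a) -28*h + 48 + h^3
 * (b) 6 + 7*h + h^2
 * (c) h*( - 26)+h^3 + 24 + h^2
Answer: c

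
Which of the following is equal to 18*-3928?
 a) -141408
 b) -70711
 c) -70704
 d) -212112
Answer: c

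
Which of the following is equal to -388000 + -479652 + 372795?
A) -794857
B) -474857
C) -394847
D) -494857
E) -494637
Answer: D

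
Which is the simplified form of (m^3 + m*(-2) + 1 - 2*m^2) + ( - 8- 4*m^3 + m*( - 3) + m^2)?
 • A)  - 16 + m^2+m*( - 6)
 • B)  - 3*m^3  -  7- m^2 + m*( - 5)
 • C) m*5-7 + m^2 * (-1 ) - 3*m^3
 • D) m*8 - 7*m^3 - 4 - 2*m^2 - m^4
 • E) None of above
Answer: B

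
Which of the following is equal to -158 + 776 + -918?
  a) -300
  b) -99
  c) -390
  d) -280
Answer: a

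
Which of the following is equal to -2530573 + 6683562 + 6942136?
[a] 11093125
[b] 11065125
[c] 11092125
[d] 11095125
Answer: d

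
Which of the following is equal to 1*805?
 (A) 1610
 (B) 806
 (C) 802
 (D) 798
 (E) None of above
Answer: E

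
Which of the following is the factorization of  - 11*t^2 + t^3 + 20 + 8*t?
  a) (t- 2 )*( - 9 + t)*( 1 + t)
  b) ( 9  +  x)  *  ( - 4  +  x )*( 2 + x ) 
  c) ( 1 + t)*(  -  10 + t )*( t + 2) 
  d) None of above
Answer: d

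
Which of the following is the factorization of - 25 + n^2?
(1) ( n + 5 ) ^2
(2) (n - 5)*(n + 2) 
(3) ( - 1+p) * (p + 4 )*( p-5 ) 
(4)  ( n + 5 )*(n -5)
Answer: 4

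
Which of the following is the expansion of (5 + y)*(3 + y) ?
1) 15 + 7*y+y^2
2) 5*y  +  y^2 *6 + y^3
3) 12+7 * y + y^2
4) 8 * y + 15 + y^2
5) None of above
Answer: 4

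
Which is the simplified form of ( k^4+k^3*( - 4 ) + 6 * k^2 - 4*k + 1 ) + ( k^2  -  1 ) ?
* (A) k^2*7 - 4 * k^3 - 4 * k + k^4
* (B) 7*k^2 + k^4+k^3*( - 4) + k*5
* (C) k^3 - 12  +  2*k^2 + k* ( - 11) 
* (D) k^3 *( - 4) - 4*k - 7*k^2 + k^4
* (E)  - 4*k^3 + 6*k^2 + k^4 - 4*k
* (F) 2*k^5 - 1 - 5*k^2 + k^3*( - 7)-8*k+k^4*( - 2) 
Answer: A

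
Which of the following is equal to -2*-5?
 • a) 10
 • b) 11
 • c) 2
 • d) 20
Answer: a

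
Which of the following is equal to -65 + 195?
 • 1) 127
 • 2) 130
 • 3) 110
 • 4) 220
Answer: 2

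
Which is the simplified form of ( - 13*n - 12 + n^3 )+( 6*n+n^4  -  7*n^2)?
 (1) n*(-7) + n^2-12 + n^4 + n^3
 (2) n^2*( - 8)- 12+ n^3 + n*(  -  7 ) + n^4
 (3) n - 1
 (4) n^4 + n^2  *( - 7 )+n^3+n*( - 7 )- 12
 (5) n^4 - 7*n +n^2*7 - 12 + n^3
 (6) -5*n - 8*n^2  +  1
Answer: 4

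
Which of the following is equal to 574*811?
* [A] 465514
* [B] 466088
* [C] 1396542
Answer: A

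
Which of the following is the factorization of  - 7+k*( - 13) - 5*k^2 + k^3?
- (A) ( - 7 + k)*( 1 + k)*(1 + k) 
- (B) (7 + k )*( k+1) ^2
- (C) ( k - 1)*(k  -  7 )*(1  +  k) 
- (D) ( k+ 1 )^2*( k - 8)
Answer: A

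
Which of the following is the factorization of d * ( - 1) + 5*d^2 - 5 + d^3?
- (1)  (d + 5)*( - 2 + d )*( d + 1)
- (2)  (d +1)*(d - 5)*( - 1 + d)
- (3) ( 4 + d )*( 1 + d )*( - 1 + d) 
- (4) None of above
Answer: 4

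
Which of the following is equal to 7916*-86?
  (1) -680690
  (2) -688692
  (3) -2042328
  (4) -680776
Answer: 4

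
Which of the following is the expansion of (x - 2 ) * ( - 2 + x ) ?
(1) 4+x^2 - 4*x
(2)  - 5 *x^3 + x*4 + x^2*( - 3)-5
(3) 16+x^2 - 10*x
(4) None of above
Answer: 1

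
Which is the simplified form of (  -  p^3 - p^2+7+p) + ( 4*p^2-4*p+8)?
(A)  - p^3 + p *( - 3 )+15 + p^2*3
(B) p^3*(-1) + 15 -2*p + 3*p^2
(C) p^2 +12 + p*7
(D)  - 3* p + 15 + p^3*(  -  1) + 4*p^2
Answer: A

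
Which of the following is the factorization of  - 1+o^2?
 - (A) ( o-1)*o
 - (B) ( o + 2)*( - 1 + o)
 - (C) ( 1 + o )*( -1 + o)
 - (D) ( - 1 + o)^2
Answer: C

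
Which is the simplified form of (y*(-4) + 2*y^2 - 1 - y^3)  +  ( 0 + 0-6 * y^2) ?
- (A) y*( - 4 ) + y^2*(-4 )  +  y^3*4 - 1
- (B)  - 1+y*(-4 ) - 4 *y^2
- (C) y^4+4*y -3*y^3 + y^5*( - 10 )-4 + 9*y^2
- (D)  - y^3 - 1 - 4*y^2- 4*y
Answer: D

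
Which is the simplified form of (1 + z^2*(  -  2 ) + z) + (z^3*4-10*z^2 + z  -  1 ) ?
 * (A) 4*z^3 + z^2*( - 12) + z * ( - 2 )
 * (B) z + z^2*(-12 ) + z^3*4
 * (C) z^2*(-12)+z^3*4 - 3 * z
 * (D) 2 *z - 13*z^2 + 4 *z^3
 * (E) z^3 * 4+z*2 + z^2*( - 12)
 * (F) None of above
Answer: E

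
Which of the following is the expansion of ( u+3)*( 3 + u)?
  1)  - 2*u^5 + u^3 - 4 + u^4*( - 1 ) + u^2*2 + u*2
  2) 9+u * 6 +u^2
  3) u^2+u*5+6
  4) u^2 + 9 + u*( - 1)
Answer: 2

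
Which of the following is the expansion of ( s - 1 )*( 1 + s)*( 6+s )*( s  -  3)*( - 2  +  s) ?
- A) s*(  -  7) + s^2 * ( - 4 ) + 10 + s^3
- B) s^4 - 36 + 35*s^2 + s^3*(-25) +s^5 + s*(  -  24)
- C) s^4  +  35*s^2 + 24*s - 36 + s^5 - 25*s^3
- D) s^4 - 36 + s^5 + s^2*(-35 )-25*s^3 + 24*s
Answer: C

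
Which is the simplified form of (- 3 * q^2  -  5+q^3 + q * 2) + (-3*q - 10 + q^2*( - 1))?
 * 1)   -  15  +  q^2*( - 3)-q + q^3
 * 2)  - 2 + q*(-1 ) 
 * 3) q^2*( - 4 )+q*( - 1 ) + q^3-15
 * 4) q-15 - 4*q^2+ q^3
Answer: 3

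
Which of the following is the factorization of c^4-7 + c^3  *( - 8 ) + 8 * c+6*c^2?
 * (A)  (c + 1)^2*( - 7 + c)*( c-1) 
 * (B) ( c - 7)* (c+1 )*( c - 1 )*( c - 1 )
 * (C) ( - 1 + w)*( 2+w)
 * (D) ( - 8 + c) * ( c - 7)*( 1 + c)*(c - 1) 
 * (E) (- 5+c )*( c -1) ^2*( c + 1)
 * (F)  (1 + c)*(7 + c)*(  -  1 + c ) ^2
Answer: B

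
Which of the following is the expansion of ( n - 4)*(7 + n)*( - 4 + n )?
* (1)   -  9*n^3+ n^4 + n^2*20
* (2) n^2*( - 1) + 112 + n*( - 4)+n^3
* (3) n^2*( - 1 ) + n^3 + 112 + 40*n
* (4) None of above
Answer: 4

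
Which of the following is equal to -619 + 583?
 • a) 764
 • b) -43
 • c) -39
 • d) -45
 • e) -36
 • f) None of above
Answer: e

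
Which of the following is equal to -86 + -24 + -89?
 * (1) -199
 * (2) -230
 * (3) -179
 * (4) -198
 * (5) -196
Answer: 1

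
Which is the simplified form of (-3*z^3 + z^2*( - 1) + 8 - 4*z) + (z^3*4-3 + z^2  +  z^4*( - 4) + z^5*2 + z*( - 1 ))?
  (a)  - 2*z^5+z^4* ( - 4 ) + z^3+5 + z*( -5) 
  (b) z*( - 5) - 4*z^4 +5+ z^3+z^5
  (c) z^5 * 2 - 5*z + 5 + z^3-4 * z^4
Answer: c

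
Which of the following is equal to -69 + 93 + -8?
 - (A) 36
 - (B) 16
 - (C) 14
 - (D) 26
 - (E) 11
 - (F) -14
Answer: B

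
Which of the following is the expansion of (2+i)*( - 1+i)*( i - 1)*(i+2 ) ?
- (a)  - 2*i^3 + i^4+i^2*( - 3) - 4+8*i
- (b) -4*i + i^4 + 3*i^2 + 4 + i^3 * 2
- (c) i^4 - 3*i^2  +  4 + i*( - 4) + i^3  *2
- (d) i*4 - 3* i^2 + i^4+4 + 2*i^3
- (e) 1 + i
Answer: c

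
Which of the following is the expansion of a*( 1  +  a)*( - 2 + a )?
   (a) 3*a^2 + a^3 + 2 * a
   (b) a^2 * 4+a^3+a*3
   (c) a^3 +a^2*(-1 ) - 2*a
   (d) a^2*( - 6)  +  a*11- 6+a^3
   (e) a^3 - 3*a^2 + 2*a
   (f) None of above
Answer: c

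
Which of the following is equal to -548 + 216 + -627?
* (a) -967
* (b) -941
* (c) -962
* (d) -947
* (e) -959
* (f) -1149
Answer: e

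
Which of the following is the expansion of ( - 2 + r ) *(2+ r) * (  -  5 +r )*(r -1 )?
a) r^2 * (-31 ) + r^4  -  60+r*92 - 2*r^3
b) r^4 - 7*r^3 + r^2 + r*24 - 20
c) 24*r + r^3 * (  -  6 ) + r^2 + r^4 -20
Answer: c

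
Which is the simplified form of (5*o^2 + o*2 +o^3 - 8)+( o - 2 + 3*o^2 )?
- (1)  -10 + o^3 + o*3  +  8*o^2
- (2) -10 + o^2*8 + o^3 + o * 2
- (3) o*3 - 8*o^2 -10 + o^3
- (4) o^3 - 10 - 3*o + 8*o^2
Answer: 1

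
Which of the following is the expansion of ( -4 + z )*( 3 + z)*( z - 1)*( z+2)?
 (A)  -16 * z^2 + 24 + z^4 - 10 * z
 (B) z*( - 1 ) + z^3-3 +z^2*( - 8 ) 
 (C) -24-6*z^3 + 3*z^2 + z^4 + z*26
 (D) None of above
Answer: D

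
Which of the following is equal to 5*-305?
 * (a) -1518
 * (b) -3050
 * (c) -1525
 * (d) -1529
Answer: c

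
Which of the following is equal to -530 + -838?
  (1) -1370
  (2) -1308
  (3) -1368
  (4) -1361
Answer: 3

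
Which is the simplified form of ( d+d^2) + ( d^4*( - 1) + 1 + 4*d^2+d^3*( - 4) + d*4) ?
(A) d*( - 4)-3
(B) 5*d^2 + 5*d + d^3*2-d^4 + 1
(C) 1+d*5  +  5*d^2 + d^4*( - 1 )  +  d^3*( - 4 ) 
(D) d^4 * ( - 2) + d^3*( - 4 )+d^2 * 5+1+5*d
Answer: C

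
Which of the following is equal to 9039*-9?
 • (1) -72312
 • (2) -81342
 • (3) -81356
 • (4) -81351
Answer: 4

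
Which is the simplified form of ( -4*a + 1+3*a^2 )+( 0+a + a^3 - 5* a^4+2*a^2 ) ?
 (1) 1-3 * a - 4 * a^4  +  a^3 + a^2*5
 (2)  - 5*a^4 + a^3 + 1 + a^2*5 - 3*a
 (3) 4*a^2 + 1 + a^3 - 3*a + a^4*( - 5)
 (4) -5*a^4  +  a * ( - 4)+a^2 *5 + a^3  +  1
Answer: 2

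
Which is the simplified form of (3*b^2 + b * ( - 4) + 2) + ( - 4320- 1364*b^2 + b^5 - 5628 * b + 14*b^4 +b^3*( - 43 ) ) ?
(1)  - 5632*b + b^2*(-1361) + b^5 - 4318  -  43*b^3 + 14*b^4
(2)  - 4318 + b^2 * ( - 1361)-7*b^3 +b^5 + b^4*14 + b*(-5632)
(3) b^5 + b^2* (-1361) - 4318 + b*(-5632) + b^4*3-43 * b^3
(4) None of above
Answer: 1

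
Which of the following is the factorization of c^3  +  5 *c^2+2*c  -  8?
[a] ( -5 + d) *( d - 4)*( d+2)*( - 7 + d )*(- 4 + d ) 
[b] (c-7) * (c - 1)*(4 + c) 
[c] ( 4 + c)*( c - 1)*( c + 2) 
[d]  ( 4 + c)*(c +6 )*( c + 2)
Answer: c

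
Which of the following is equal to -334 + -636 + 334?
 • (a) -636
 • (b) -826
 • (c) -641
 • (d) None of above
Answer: a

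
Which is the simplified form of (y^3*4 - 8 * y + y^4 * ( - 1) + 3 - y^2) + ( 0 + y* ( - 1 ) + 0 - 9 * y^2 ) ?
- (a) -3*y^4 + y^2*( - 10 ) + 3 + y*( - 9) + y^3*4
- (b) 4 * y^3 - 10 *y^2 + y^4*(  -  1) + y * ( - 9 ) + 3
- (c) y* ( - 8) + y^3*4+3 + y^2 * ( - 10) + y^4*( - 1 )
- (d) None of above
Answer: b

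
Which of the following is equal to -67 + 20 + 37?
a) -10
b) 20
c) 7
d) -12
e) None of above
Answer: a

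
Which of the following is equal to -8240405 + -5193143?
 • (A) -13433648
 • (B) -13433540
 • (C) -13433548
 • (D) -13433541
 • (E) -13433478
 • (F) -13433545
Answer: C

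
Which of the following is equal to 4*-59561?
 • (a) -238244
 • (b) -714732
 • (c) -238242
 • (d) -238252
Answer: a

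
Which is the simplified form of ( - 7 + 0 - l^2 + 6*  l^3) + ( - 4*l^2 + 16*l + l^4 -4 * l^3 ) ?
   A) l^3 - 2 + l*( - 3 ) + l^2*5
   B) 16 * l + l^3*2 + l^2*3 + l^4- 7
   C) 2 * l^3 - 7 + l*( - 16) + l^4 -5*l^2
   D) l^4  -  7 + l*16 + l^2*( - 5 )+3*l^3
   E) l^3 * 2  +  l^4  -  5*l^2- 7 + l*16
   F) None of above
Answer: E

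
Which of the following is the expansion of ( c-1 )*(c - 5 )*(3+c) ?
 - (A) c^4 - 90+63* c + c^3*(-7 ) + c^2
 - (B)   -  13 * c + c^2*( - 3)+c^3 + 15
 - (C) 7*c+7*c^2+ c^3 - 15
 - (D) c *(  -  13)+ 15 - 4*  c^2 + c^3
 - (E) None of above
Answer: B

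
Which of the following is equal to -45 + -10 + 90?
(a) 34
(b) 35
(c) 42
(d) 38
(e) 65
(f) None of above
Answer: b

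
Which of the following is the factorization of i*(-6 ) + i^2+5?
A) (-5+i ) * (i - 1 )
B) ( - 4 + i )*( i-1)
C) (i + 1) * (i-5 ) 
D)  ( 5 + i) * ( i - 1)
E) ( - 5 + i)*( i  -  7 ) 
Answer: A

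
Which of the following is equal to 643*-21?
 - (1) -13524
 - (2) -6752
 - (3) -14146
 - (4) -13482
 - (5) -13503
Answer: 5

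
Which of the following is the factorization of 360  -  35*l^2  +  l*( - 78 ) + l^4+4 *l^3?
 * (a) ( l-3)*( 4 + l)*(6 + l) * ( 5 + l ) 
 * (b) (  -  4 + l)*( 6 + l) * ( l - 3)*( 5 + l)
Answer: b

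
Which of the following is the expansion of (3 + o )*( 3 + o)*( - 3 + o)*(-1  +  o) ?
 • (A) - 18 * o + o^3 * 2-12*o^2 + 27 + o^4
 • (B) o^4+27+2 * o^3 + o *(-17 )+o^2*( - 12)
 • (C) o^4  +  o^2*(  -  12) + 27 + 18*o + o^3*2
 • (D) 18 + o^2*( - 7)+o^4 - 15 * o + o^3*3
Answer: A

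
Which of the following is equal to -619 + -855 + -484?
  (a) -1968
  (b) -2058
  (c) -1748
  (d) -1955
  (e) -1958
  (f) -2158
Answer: e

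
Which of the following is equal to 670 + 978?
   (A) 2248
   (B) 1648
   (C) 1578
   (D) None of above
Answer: B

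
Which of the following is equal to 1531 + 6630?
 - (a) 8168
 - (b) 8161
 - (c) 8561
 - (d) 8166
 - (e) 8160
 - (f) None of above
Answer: b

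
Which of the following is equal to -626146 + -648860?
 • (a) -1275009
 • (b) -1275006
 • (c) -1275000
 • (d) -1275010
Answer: b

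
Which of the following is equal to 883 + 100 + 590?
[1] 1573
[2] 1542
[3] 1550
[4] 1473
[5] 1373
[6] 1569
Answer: 1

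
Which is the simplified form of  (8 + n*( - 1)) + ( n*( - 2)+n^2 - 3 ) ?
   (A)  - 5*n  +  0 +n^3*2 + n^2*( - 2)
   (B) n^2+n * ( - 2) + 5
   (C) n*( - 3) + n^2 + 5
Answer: C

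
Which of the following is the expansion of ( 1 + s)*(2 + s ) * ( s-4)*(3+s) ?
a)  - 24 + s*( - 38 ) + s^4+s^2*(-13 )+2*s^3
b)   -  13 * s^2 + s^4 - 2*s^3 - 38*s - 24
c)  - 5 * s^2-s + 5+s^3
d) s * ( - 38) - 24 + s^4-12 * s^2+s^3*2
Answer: a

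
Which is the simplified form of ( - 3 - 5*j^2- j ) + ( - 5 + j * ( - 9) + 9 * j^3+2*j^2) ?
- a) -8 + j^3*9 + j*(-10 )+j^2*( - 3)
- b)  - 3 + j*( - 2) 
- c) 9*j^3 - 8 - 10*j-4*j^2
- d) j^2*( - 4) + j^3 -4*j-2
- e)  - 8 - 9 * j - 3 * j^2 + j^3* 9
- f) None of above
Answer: a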